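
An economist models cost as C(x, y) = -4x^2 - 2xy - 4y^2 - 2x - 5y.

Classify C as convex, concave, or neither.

concave

C is quadratic, so its Hessian is the constant matrix H = [[-8, -2], [-2, -8]].
det(H) = 60, tr(H) = -16.
det(H) > 0 and tr(H) < 0, so H is negative definite everywhere: concave.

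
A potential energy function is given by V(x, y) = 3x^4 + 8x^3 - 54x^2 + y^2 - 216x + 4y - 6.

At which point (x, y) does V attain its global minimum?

V(x,y) separates as P(x) + Q(y) − 6, so its minimum is min P + min Q − 6.
P'(x) = 12(x - 3)(x + 2)(x + 3) vanishes at x ∈ {-3, -2, 3}; Q'(y) = 2y + 4 vanishes at y ∈ {-2}.
Local minima of P (where P''>0): P(-3)=189, P(3)=-675. Local minima of Q: Q(-2)=-4.
So the global minimum of V is P(3) + Q(-2) − 6 = -675 − 4 − 6 = -685, attained at (3, -2).

(3, -2)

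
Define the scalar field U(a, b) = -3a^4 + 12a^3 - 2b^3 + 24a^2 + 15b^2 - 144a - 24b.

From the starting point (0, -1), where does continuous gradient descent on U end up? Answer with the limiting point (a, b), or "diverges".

U is separable, so gradient descent decouples: a follows -∂U/∂a, b follows -∂U/∂b.
∂U/∂a = -12(a - 3)(a - 2)(a + 2); at a=0 this is -144, so a increases.
∂U/∂b = -6(b - 4)(b - 1); at b=-1 this is -60, so b increases.
a converges to its nearest critical value 2 (a local min of the a-part); b converges to 1. The iterate converges to (2, 1).

(2, 1)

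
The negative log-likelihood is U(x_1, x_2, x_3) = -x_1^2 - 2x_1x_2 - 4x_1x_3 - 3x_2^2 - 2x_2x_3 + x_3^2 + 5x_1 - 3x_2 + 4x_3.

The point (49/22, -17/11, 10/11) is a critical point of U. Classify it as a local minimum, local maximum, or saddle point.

The Hessian is constant: H = [[-2, -2, -4], [-2, -6, -2], [-4, -2, 2]].
Leading principal minors: Δ₁ = -2, Δ₂ = 8, Δ₃ = 88.
The minors fit neither the all-positive nor the alternating-sign pattern, so H is indefinite: a saddle point.

saddle point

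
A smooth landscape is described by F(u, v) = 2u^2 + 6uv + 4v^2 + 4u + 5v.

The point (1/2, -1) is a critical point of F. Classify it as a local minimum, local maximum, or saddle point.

saddle point

The Hessian of F is constant: H = [[4, 6], [6, 8]].
det(H) = 4·8 − 6² = -4.
Since det(H) < 0, H is indefinite and the critical point is a saddle point.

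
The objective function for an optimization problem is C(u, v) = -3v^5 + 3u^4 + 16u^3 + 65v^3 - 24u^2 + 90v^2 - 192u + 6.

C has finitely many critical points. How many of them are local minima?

C separates as a function of u plus a function of v, so ∇C=0 decouples.
∂C/∂u = 12(u - 2)(u + 2)(u + 4) = 0 at u ∈ {-4, -2, 2}; ∂C/∂v = -15v(v - 4)(v + 1)(v + 3) = 0 at v ∈ {-3, -1, 0, 4}.
The Hessian is diagonal: diag(C_uu, C_vv). Second derivatives: C_uu(-4)=144, C_uu(-2)=-96, C_uu(2)=288; C_vv(-3)=630, C_vv(-1)=-150, C_vv(0)=180, C_vv(4)=-2100.
Local minima occur where both diagonal entries positive: (-4, -3), (-4, 0), (2, -3), (2, 0). Count: 4.

4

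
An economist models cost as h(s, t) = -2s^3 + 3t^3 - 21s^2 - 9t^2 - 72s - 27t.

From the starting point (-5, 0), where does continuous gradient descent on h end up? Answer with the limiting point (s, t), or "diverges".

h is separable, so gradient descent decouples: s follows -∂h/∂s, t follows -∂h/∂t.
∂h/∂s = -6(s + 3)(s + 4); at s=-5 this is -12, so s increases.
∂h/∂t = 9(t - 3)(t + 1); at t=0 this is -27, so t increases.
s converges to its nearest critical value -4 (a local min of the s-part); t converges to 3. The iterate converges to (-4, 3).

(-4, 3)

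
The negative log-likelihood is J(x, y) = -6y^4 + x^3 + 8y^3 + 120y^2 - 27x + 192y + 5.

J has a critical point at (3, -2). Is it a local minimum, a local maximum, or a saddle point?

saddle point

The mixed partial ∂²J/∂x∂y is 0, so the Hessian at any point is diag(J_xx, J_yy) = diag(6x, 24(-3y^2 + 2y + 10)).
At (3, -2): H = diag(18, -144).
The eigenvalues have opposite signs, so H is indefinite: a saddle point.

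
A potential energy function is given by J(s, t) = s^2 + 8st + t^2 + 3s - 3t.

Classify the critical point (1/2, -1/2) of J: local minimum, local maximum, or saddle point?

saddle point

The Hessian of J is constant: H = [[2, 8], [8, 2]].
det(H) = 2·2 − 8² = -60.
Since det(H) < 0, H is indefinite and the critical point is a saddle point.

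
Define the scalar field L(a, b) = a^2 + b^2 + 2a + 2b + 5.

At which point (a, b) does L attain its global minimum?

L(a,b) separates as P(a) + Q(b) + 5, so its minimum is min P + min Q + 5.
P'(a) = 2a + 2 vanishes at a ∈ {-1}; Q'(b) = 2b + 2 vanishes at b ∈ {-1}.
Local minima of P (where P''>0): P(-1)=-1. Local minima of Q: Q(-1)=-1.
So the global minimum of L is P(-1) + Q(-1) + 5 = -1 − 1 + 5 = 3, attained at (-1, -1).

(-1, -1)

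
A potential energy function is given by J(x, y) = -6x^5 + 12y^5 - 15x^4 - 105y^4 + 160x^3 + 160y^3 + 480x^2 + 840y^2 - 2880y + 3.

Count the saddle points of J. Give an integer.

8

J separates as a function of x plus a function of y, so ∇J=0 decouples.
∂J/∂x = -30x(x - 4)(x + 2)(x + 4) = 0 at x ∈ {-4, -2, 0, 4}; ∂J/∂y = 60(y - 4)(y - 3)(y - 2)(y + 2) = 0 at y ∈ {-2, 2, 3, 4}.
The Hessian is diagonal: diag(J_xx, J_yy). Second derivatives: J_xx(-4)=1920, J_xx(-2)=-720, J_xx(0)=960, J_xx(4)=-5760; J_yy(-2)=-7200, J_yy(2)=480, J_yy(3)=-300, J_yy(4)=720.
Saddle points occur where the two diagonal entries have opposite signs: (-4, -2), (-4, 3), (-2, 2), (-2, 4), (0, -2), (0, 3), (4, 2), (4, 4). Count: 8.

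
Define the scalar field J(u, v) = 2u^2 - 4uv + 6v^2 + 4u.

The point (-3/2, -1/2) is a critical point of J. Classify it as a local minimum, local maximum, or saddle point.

local minimum

The Hessian of J is constant: H = [[4, -4], [-4, 12]].
det(H) = 4·12 − (-4)² = 32.
det(H) > 0 and tr(H) = 16 > 0, so H is positive definite and the point is a local minimum.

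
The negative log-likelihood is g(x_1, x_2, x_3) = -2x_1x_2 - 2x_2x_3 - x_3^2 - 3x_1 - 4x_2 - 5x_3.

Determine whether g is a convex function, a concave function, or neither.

g is quadratic, so its Hessian is the constant matrix H = [[0, -2, 0], [-2, 0, -2], [0, -2, -2]].
Leading principal minors: 0, -4, 8.
Neither pattern holds ⇒ H is indefinite ⇒ neither convex nor concave.

neither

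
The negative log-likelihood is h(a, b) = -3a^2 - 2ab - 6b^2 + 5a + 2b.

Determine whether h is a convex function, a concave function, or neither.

h is quadratic, so its Hessian is the constant matrix H = [[-6, -2], [-2, -12]].
det(H) = 68, tr(H) = -18.
det(H) > 0 and tr(H) < 0, so H is negative definite everywhere: concave.

concave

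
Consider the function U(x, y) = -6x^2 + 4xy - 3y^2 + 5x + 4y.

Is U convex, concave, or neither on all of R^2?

U is quadratic, so its Hessian is the constant matrix H = [[-12, 4], [4, -6]].
det(H) = 56, tr(H) = -18.
det(H) > 0 and tr(H) < 0, so H is negative definite everywhere: concave.

concave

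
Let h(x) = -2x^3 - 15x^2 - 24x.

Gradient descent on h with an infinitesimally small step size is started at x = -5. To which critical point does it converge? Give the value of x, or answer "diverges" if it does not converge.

-4

h'(x) = -6(x + 1)(x + 4), so h'(-5) = -24.
Gradient descent moves in the -h' direction, i.e. x is increasing.
The nearest critical point in that direction is x = -4, where h'' = 18 > 0 (a local minimum). The iterate converges there.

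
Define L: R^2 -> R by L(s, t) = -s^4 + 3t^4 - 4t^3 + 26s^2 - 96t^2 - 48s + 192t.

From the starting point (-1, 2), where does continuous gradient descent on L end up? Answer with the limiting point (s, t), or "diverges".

L is separable, so gradient descent decouples: s follows -∂L/∂s, t follows -∂L/∂t.
∂L/∂s = -4(s - 3)(s - 1)(s + 4); at s=-1 this is -96, so s increases.
∂L/∂t = 12(t - 4)(t - 1)(t + 4); at t=2 this is -144, so t increases.
s converges to its nearest critical value 1 (a local min of the s-part); t converges to 4. The iterate converges to (1, 4).

(1, 4)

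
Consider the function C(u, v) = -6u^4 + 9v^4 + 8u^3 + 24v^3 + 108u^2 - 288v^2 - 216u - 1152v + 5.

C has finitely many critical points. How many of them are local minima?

C separates as a function of u plus a function of v, so ∇C=0 decouples.
∂C/∂u = -24(u - 3)(u - 1)(u + 3) = 0 at u ∈ {-3, 1, 3}; ∂C/∂v = 36(v - 4)(v + 2)(v + 4) = 0 at v ∈ {-4, -2, 4}.
The Hessian is diagonal: diag(C_uu, C_vv). Second derivatives: C_uu(-3)=-576, C_uu(1)=192, C_uu(3)=-288; C_vv(-4)=576, C_vv(-2)=-432, C_vv(4)=1728.
Local minima occur where both diagonal entries positive: (1, -4), (1, 4). Count: 2.

2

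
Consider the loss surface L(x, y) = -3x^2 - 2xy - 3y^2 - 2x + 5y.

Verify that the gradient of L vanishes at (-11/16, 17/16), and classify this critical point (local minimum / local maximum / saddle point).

∇L = (-6x - 2y - 2, -2x - 6y + 5); substituting (-11/16, 17/16) gives ∇L = (0, 0), so (-11/16, 17/16) is indeed a critical point.
The Hessian of L is constant: H = [[-6, -2], [-2, -6]].
det(H) = (-6)·(-6) − (-2)² = 32.
det(H) > 0 and tr(H) = -12 < 0, so H is negative definite and the point is a local maximum.

local maximum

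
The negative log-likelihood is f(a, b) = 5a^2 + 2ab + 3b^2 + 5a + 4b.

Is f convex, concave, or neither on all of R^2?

convex

f is quadratic, so its Hessian is the constant matrix H = [[10, 2], [2, 6]].
det(H) = 56, tr(H) = 16.
det(H) > 0 and tr(H) > 0, so H is positive definite everywhere: convex.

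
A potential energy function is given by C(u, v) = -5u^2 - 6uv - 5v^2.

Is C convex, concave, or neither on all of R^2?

C is quadratic, so its Hessian is the constant matrix H = [[-10, -6], [-6, -10]].
det(H) = 64, tr(H) = -20.
det(H) > 0 and tr(H) < 0, so H is negative definite everywhere: concave.

concave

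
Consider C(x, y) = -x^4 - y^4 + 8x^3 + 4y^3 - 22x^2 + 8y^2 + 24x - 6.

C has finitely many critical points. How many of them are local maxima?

4

C separates as a function of x plus a function of y, so ∇C=0 decouples.
∂C/∂x = -4(x - 3)(x - 2)(x - 1) = 0 at x ∈ {1, 2, 3}; ∂C/∂y = -4y(y - 4)(y + 1) = 0 at y ∈ {-1, 0, 4}.
The Hessian is diagonal: diag(C_xx, C_yy). Second derivatives: C_xx(1)=-8, C_xx(2)=4, C_xx(3)=-8; C_yy(-1)=-20, C_yy(0)=16, C_yy(4)=-80.
Local maxima occur where both diagonal entries negative: (1, -1), (1, 4), (3, -1), (3, 4). Count: 4.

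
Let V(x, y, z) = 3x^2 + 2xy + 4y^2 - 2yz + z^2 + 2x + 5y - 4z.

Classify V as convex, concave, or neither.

V is quadratic, so its Hessian is the constant matrix H = [[6, 2, 0], [2, 8, -2], [0, -2, 2]].
Leading principal minors: 6, 44, 64.
All positive ⇒ H ≻ 0 ⇒ convex.

convex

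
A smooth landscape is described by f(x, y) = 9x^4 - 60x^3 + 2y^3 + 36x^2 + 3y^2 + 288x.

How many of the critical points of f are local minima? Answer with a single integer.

2

f separates as a function of x plus a function of y, so ∇f=0 decouples.
∂f/∂x = 36(x - 4)(x - 2)(x + 1) = 0 at x ∈ {-1, 2, 4}; ∂f/∂y = 6y(y + 1) = 0 at y ∈ {-1, 0}.
The Hessian is diagonal: diag(f_xx, f_yy). Second derivatives: f_xx(-1)=540, f_xx(2)=-216, f_xx(4)=360; f_yy(-1)=-6, f_yy(0)=6.
Local minima occur where both diagonal entries positive: (-1, 0), (4, 0). Count: 2.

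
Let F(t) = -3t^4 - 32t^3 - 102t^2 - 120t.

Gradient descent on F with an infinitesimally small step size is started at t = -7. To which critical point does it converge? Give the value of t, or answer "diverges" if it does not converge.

F'(t) = -12(t + 1)(t + 2)(t + 5), so F'(-7) = 720.
Gradient descent moves in the -F' direction, i.e. t is decreasing.
There is no critical point below t=-7, and F' keeps the same sign, so the iterate runs off to −∞.

diverges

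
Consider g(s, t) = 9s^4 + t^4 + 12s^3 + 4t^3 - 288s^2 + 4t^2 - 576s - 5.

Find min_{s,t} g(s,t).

-3845

g(s,t) separates as P(s) + Q(t) − 5, so its minimum is min P + min Q − 5.
P'(s) = 36(s - 4)(s + 1)(s + 4) vanishes at s ∈ {-4, -1, 4}; Q'(t) = 4t(t + 1)(t + 2) vanishes at t ∈ {-2, -1, 0}.
Local minima of P (where P''>0): P(-4)=-768, P(4)=-3840. Local minima of Q: Q(-2)=0, Q(0)=0.
So the global minimum of g is P(4) + Q(-2) − 5 = -3840 + 0 − 5 = -3845, attained at (4, -2).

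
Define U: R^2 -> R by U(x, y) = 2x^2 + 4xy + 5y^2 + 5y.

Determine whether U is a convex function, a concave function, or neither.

convex

U is quadratic, so its Hessian is the constant matrix H = [[4, 4], [4, 10]].
det(H) = 24, tr(H) = 14.
det(H) > 0 and tr(H) > 0, so H is positive definite everywhere: convex.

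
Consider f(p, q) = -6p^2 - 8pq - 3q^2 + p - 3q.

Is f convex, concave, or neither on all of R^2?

f is quadratic, so its Hessian is the constant matrix H = [[-12, -8], [-8, -6]].
det(H) = 8, tr(H) = -18.
det(H) > 0 and tr(H) < 0, so H is negative definite everywhere: concave.

concave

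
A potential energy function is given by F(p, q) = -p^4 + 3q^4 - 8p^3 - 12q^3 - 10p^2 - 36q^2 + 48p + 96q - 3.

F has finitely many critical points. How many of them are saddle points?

F separates as a function of p plus a function of q, so ∇F=0 decouples.
∂F/∂p = -4(p - 1)(p + 3)(p + 4) = 0 at p ∈ {-4, -3, 1}; ∂F/∂q = 12(q - 4)(q - 1)(q + 2) = 0 at q ∈ {-2, 1, 4}.
The Hessian is diagonal: diag(F_pp, F_qq). Second derivatives: F_pp(-4)=-20, F_pp(-3)=16, F_pp(1)=-80; F_qq(-2)=216, F_qq(1)=-108, F_qq(4)=216.
Saddle points occur where the two diagonal entries have opposite signs: (-4, -2), (-4, 4), (-3, 1), (1, -2), (1, 4). Count: 5.

5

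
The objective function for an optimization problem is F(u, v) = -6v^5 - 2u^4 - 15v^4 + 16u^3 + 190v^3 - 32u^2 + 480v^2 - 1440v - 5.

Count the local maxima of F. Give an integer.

F separates as a function of u plus a function of v, so ∇F=0 decouples.
∂F/∂u = -8u(u - 4)(u - 2) = 0 at u ∈ {0, 2, 4}; ∂F/∂v = -30(v - 4)(v - 1)(v + 3)(v + 4) = 0 at v ∈ {-4, -3, 1, 4}.
The Hessian is diagonal: diag(F_uu, F_vv). Second derivatives: F_uu(0)=-64, F_uu(2)=32, F_uu(4)=-64; F_vv(-4)=1200, F_vv(-3)=-840, F_vv(1)=1800, F_vv(4)=-5040.
Local maxima occur where both diagonal entries negative: (0, -3), (0, 4), (4, -3), (4, 4). Count: 4.

4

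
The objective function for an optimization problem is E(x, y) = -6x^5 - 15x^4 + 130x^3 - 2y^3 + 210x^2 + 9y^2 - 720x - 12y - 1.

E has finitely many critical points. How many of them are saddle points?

4

E separates as a function of x plus a function of y, so ∇E=0 decouples.
∂E/∂x = -30(x - 3)(x - 1)(x + 2)(x + 4) = 0 at x ∈ {-4, -2, 1, 3}; ∂E/∂y = -6(y - 2)(y - 1) = 0 at y ∈ {1, 2}.
The Hessian is diagonal: diag(E_xx, E_yy). Second derivatives: E_xx(-4)=2100, E_xx(-2)=-900, E_xx(1)=900, E_xx(3)=-2100; E_yy(1)=6, E_yy(2)=-6.
Saddle points occur where the two diagonal entries have opposite signs: (-4, 2), (-2, 1), (1, 2), (3, 1). Count: 4.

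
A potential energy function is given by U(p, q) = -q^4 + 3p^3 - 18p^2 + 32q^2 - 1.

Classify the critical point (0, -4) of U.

local maximum

The mixed partial ∂²U/∂p∂q is 0, so the Hessian at any point is diag(U_pp, U_qq) = diag(18(p - 2), 4(-3q^2 + 16)).
At (0, -4): H = diag(-36, -128).
Both eigenvalues are negative, so H is negative definite: a local maximum.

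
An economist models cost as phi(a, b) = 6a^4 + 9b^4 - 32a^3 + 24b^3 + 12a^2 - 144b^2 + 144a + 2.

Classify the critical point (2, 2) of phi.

The mixed partial ∂²phi/∂a∂b is 0, so the Hessian at any point is diag(phi_aa, phi_bb) = diag(24(3a^2 - 8a + 1), 36(3b^2 + 4b - 8)).
At (2, 2): H = diag(-72, 432).
The eigenvalues have opposite signs, so H is indefinite: a saddle point.

saddle point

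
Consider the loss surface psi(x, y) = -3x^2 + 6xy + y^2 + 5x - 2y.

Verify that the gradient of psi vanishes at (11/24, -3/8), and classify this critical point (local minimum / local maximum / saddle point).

∇psi = (-6x + 6y + 5, 6x + 2y - 2); substituting (11/24, -3/8) gives ∇psi = (0, 0), so (11/24, -3/8) is indeed a critical point.
The Hessian of psi is constant: H = [[-6, 6], [6, 2]].
det(H) = (-6)·2 − 6² = -48.
Since det(H) < 0, H is indefinite and the critical point is a saddle point.

saddle point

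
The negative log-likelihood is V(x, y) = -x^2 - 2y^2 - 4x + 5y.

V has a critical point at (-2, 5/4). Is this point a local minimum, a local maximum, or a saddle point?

The Hessian of V is constant: H = [[-2, 0], [0, -4]].
det(H) = (-2)·(-4) − 0² = 8.
det(H) > 0 and tr(H) = -6 < 0, so H is negative definite and the point is a local maximum.

local maximum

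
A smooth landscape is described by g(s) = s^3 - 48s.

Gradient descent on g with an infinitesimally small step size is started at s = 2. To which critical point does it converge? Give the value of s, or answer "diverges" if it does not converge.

g'(s) = 3(s - 4)(s + 4), so g'(2) = -36.
Gradient descent moves in the -g' direction, i.e. s is increasing.
The nearest critical point in that direction is s = 4, where g'' = 24 > 0 (a local minimum). The iterate converges there.

4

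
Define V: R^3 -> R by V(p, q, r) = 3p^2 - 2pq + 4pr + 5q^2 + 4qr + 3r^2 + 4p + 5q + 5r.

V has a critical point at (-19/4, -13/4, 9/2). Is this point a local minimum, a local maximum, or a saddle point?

local minimum

The Hessian is constant: H = [[6, -2, 4], [-2, 10, 4], [4, 4, 6]].
Leading principal minors: Δ₁ = 6, Δ₂ = 56, Δ₃ = 16.
All leading minors are positive, so H is positive definite: a local minimum.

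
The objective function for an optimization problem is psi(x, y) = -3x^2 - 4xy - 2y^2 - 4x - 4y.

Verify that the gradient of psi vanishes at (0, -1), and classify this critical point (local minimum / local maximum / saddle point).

local maximum

∇psi = (-6x - 4y - 4, -4x - 4y - 4); substituting (0, -1) gives ∇psi = (0, 0), so (0, -1) is indeed a critical point.
The Hessian of psi is constant: H = [[-6, -4], [-4, -4]].
det(H) = (-6)·(-4) − (-4)² = 8.
det(H) > 0 and tr(H) = -10 < 0, so H is negative definite and the point is a local maximum.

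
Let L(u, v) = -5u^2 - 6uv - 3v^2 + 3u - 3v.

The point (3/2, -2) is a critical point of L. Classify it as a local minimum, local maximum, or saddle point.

local maximum

The Hessian of L is constant: H = [[-10, -6], [-6, -6]].
det(H) = (-10)·(-6) − (-6)² = 24.
det(H) > 0 and tr(H) = -16 < 0, so H is negative definite and the point is a local maximum.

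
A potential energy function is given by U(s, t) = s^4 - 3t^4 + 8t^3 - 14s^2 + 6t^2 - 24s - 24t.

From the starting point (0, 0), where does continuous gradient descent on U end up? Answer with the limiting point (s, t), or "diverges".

U is separable, so gradient descent decouples: s follows -∂U/∂s, t follows -∂U/∂t.
∂U/∂s = 4(s - 3)(s + 1)(s + 2); at s=0 this is -24, so s increases.
∂U/∂t = -12(t - 2)(t - 1)(t + 1); at t=0 this is -24, so t increases.
s converges to its nearest critical value 3 (a local min of the s-part); t converges to 1. The iterate converges to (3, 1).

(3, 1)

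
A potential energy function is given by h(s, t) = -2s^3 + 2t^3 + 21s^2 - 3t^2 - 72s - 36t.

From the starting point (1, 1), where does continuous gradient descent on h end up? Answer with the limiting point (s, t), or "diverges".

(3, 3)

h is separable, so gradient descent decouples: s follows -∂h/∂s, t follows -∂h/∂t.
∂h/∂s = -6(s - 4)(s - 3); at s=1 this is -36, so s increases.
∂h/∂t = 6(t - 3)(t + 2); at t=1 this is -36, so t increases.
s converges to its nearest critical value 3 (a local min of the s-part); t converges to 3. The iterate converges to (3, 3).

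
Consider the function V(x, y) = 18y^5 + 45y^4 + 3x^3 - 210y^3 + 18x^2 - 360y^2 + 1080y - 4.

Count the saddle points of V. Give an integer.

4

V separates as a function of x plus a function of y, so ∇V=0 decouples.
∂V/∂x = 9x(x + 4) = 0 at x ∈ {-4, 0}; ∂V/∂y = 90(y - 2)(y - 1)(y + 2)(y + 3) = 0 at y ∈ {-3, -2, 1, 2}.
The Hessian is diagonal: diag(V_xx, V_yy). Second derivatives: V_xx(-4)=-36, V_xx(0)=36; V_yy(-3)=-1800, V_yy(-2)=1080, V_yy(1)=-1080, V_yy(2)=1800.
Saddle points occur where the two diagonal entries have opposite signs: (-4, -2), (-4, 2), (0, -3), (0, 1). Count: 4.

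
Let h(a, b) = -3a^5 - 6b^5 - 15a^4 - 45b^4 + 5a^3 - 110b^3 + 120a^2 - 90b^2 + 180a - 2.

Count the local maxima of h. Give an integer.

4

h separates as a function of a plus a function of b, so ∇h=0 decouples.
∂h/∂a = -15(a - 2)(a + 1)(a + 2)(a + 3) = 0 at a ∈ {-3, -2, -1, 2}; ∂h/∂b = -30b(b + 1)(b + 2)(b + 3) = 0 at b ∈ {-3, -2, -1, 0}.
The Hessian is diagonal: diag(h_aa, h_bb). Second derivatives: h_aa(-3)=150, h_aa(-2)=-60, h_aa(-1)=90, h_aa(2)=-900; h_bb(-3)=180, h_bb(-2)=-60, h_bb(-1)=60, h_bb(0)=-180.
Local maxima occur where both diagonal entries negative: (-2, -2), (-2, 0), (2, -2), (2, 0). Count: 4.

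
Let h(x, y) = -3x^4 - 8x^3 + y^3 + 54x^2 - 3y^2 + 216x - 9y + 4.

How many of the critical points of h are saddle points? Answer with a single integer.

3

h separates as a function of x plus a function of y, so ∇h=0 decouples.
∂h/∂x = -12(x - 3)(x + 2)(x + 3) = 0 at x ∈ {-3, -2, 3}; ∂h/∂y = 3(y - 3)(y + 1) = 0 at y ∈ {-1, 3}.
The Hessian is diagonal: diag(h_xx, h_yy). Second derivatives: h_xx(-3)=-72, h_xx(-2)=60, h_xx(3)=-360; h_yy(-1)=-12, h_yy(3)=12.
Saddle points occur where the two diagonal entries have opposite signs: (-3, 3), (-2, -1), (3, 3). Count: 3.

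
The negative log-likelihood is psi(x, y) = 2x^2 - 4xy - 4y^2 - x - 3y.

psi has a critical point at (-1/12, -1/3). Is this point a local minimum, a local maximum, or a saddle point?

The Hessian of psi is constant: H = [[4, -4], [-4, -8]].
det(H) = 4·(-8) − (-4)² = -48.
Since det(H) < 0, H is indefinite and the critical point is a saddle point.

saddle point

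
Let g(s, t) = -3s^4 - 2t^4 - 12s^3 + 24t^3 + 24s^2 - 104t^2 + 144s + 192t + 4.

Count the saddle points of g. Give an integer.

4

g separates as a function of s plus a function of t, so ∇g=0 decouples.
∂g/∂s = -12(s - 2)(s + 2)(s + 3) = 0 at s ∈ {-3, -2, 2}; ∂g/∂t = -8(t - 4)(t - 3)(t - 2) = 0 at t ∈ {2, 3, 4}.
The Hessian is diagonal: diag(g_ss, g_tt). Second derivatives: g_ss(-3)=-60, g_ss(-2)=48, g_ss(2)=-240; g_tt(2)=-16, g_tt(3)=8, g_tt(4)=-16.
Saddle points occur where the two diagonal entries have opposite signs: (-3, 3), (-2, 2), (-2, 4), (2, 3). Count: 4.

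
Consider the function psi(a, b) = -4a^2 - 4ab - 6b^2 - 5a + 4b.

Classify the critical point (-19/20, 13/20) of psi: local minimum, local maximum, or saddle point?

The Hessian of psi is constant: H = [[-8, -4], [-4, -12]].
det(H) = (-8)·(-12) − (-4)² = 80.
det(H) > 0 and tr(H) = -20 < 0, so H is negative definite and the point is a local maximum.

local maximum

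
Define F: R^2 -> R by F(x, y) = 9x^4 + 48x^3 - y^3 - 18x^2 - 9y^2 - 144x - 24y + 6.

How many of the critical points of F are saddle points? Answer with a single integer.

3

F separates as a function of x plus a function of y, so ∇F=0 decouples.
∂F/∂x = 36(x - 1)(x + 1)(x + 4) = 0 at x ∈ {-4, -1, 1}; ∂F/∂y = -3(y + 2)(y + 4) = 0 at y ∈ {-4, -2}.
The Hessian is diagonal: diag(F_xx, F_yy). Second derivatives: F_xx(-4)=540, F_xx(-1)=-216, F_xx(1)=360; F_yy(-4)=6, F_yy(-2)=-6.
Saddle points occur where the two diagonal entries have opposite signs: (-4, -2), (-1, -4), (1, -2). Count: 3.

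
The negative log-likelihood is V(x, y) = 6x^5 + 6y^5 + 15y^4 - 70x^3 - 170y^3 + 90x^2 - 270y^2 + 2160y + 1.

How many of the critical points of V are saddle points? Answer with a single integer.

V separates as a function of x plus a function of y, so ∇V=0 decouples.
∂V/∂x = 30x(x - 2)(x - 1)(x + 3) = 0 at x ∈ {-3, 0, 1, 2}; ∂V/∂y = 30(y - 3)(y - 2)(y + 3)(y + 4) = 0 at y ∈ {-4, -3, 2, 3}.
The Hessian is diagonal: diag(V_xx, V_yy). Second derivatives: V_xx(-3)=-1800, V_xx(0)=180, V_xx(1)=-120, V_xx(2)=300; V_yy(-4)=-1260, V_yy(-3)=900, V_yy(2)=-900, V_yy(3)=1260.
Saddle points occur where the two diagonal entries have opposite signs: (-3, -3), (-3, 3), (0, -4), (0, 2), (1, -3), (1, 3), (2, -4), (2, 2). Count: 8.

8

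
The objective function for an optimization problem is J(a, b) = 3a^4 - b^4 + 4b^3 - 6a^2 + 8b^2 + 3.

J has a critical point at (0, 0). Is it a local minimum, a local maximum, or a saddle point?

The mixed partial ∂²J/∂a∂b is 0, so the Hessian at any point is diag(J_aa, J_bb) = diag(12(3a^2 - 1), 4(-3b^2 + 6b + 4)).
At (0, 0): H = diag(-12, 16).
The eigenvalues have opposite signs, so H is indefinite: a saddle point.

saddle point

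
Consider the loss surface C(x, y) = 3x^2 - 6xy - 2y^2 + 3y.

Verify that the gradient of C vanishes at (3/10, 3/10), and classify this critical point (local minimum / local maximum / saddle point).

saddle point

∇C = (6x - 6y, -6x - 4y + 3); substituting (3/10, 3/10) gives ∇C = (0, 0), so (3/10, 3/10) is indeed a critical point.
The Hessian of C is constant: H = [[6, -6], [-6, -4]].
det(H) = 6·(-4) − (-6)² = -60.
Since det(H) < 0, H is indefinite and the critical point is a saddle point.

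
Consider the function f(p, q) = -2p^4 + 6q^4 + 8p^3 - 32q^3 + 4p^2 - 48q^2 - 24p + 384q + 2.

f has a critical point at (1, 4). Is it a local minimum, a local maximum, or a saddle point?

local minimum

The mixed partial ∂²f/∂p∂q is 0, so the Hessian at any point is diag(f_pp, f_qq) = diag(8(-3p^2 + 6p + 1), 24(3q^2 - 8q - 4)).
At (1, 4): H = diag(32, 288).
Both eigenvalues are positive, so H is positive definite: a local minimum.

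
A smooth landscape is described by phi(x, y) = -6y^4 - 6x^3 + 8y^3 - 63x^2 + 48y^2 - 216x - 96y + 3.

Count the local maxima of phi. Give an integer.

2

phi separates as a function of x plus a function of y, so ∇phi=0 decouples.
∂phi/∂x = -18(x + 3)(x + 4) = 0 at x ∈ {-4, -3}; ∂phi/∂y = -24(y - 2)(y - 1)(y + 2) = 0 at y ∈ {-2, 1, 2}.
The Hessian is diagonal: diag(phi_xx, phi_yy). Second derivatives: phi_xx(-4)=18, phi_xx(-3)=-18; phi_yy(-2)=-288, phi_yy(1)=72, phi_yy(2)=-96.
Local maxima occur where both diagonal entries negative: (-3, -2), (-3, 2). Count: 2.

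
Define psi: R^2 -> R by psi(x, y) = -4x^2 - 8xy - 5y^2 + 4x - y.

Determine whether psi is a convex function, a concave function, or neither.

psi is quadratic, so its Hessian is the constant matrix H = [[-8, -8], [-8, -10]].
det(H) = 16, tr(H) = -18.
det(H) > 0 and tr(H) < 0, so H is negative definite everywhere: concave.

concave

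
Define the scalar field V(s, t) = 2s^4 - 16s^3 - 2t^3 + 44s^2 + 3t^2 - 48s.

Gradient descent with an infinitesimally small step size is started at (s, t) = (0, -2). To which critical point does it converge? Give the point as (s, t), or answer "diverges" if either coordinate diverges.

V is separable, so gradient descent decouples: s follows -∂V/∂s, t follows -∂V/∂t.
∂V/∂s = 8(s - 3)(s - 2)(s - 1); at s=0 this is -48, so s increases.
∂V/∂t = -6t(t - 1); at t=-2 this is -36, so t increases.
s converges to its nearest critical value 1 (a local min of the s-part); t converges to 0. The iterate converges to (1, 0).

(1, 0)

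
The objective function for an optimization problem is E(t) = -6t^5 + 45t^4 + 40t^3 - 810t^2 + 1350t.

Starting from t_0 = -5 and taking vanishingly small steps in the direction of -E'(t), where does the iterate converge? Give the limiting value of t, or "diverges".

E'(t) = -30(t - 5)(t - 3)(t - 1)(t + 3), so E'(-5) = -28800.
Gradient descent moves in the -E' direction, i.e. t is increasing.
The nearest critical point in that direction is t = -3, where E'' = 5760 > 0 (a local minimum). The iterate converges there.

-3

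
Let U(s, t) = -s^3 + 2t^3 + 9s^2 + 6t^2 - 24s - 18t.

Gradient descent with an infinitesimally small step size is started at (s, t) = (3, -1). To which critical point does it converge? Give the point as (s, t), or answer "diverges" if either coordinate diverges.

U is separable, so gradient descent decouples: s follows -∂U/∂s, t follows -∂U/∂t.
∂U/∂s = -3(s - 4)(s - 2); at s=3 this is 3, so s decreases.
∂U/∂t = 6(t - 1)(t + 3); at t=-1 this is -24, so t increases.
s converges to its nearest critical value 2 (a local min of the s-part); t converges to 1. The iterate converges to (2, 1).

(2, 1)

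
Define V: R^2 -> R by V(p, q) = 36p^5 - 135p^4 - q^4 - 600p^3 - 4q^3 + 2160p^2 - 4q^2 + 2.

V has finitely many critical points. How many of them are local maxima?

4

V separates as a function of p plus a function of q, so ∇V=0 decouples.
∂V/∂p = 180p(p - 4)(p - 2)(p + 3) = 0 at p ∈ {-3, 0, 2, 4}; ∂V/∂q = -4q(q + 1)(q + 2) = 0 at q ∈ {-2, -1, 0}.
The Hessian is diagonal: diag(V_pp, V_qq). Second derivatives: V_pp(-3)=-18900, V_pp(0)=4320, V_pp(2)=-3600, V_pp(4)=10080; V_qq(-2)=-8, V_qq(-1)=4, V_qq(0)=-8.
Local maxima occur where both diagonal entries negative: (-3, -2), (-3, 0), (2, -2), (2, 0). Count: 4.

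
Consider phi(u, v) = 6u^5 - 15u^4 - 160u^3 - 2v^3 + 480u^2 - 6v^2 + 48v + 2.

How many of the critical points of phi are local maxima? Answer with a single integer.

2

phi separates as a function of u plus a function of v, so ∇phi=0 decouples.
∂phi/∂u = 30u(u - 4)(u - 2)(u + 4) = 0 at u ∈ {-4, 0, 2, 4}; ∂phi/∂v = -6(v - 2)(v + 4) = 0 at v ∈ {-4, 2}.
The Hessian is diagonal: diag(phi_uu, phi_vv). Second derivatives: phi_uu(-4)=-5760, phi_uu(0)=960, phi_uu(2)=-720, phi_uu(4)=1920; phi_vv(-4)=36, phi_vv(2)=-36.
Local maxima occur where both diagonal entries negative: (-4, 2), (2, 2). Count: 2.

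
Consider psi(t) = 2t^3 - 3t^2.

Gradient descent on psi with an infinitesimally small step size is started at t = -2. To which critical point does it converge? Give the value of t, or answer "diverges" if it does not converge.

psi'(t) = 6t(t - 1), so psi'(-2) = 36.
Gradient descent moves in the -psi' direction, i.e. t is decreasing.
There is no critical point below t=-2, and psi' keeps the same sign, so the iterate runs off to −∞.

diverges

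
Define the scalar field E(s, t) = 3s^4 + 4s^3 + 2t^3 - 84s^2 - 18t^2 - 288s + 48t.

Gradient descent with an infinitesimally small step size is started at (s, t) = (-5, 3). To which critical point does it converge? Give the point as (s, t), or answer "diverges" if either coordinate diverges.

E is separable, so gradient descent decouples: s follows -∂E/∂s, t follows -∂E/∂t.
∂E/∂s = 12(s - 4)(s + 2)(s + 3); at s=-5 this is -648, so s increases.
∂E/∂t = 6(t - 4)(t - 2); at t=3 this is -6, so t increases.
s converges to its nearest critical value -3 (a local min of the s-part); t converges to 4. The iterate converges to (-3, 4).

(-3, 4)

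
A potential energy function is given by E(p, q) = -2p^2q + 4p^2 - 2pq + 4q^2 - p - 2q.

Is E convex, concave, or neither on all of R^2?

The term -2p^2q is cubic, so the Hessian is not constant.
∂²E/∂p² = -4q + 8, which takes both signs as q varies (negative for sufficiently large q). A diagonal entry of the Hessian changing sign means the Hessian is neither positive- nor negative-semidefinite on all of R^2.

neither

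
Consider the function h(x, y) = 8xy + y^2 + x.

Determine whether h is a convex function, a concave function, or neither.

neither

h is quadratic, so its Hessian is the constant matrix H = [[0, 8], [8, 2]].
det(H) = -64, tr(H) = 2.
det(H) < 0, so H is indefinite: neither convex nor concave.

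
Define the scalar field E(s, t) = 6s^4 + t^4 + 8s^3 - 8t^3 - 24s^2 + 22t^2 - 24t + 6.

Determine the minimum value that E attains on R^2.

E(s,t) separates as P(s) + Q(t) + 6, so its minimum is min P + min Q + 6.
P'(s) = 24s(s - 1)(s + 2) vanishes at s ∈ {-2, 0, 1}; Q'(t) = 4(t - 3)(t - 2)(t - 1) vanishes at t ∈ {1, 2, 3}.
Local minima of P (where P''>0): P(-2)=-64, P(1)=-10. Local minima of Q: Q(1)=-9, Q(3)=-9.
So the global minimum of E is P(-2) + Q(1) + 6 = -64 − 9 + 6 = -67, attained at (-2, 1).

-67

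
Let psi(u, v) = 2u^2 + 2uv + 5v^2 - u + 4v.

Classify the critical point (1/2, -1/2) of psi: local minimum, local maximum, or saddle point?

The Hessian of psi is constant: H = [[4, 2], [2, 10]].
det(H) = 4·10 − 2² = 36.
det(H) > 0 and tr(H) = 14 > 0, so H is positive definite and the point is a local minimum.

local minimum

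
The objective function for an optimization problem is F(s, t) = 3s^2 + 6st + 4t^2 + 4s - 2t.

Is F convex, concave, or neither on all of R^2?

F is quadratic, so its Hessian is the constant matrix H = [[6, 6], [6, 8]].
det(H) = 12, tr(H) = 14.
det(H) > 0 and tr(H) > 0, so H is positive definite everywhere: convex.

convex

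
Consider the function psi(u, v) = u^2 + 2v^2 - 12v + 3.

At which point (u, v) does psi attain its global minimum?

psi(u,v) separates as P(u) + Q(v) + 3, so its minimum is min P + min Q + 3.
P'(u) = 2u vanishes at u ∈ {0}; Q'(v) = 4v - 12 vanishes at v ∈ {3}.
Local minima of P (where P''>0): P(0)=0. Local minima of Q: Q(3)=-18.
So the global minimum of psi is P(0) + Q(3) + 3 = 0 − 18 + 3 = -15, attained at (0, 3).

(0, 3)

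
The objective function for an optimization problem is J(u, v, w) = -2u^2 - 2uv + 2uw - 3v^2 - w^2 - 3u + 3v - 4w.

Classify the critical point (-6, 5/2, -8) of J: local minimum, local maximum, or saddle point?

local maximum

The Hessian is constant: H = [[-4, -2, 2], [-2, -6, 0], [2, 0, -2]].
Leading principal minors: Δ₁ = -4, Δ₂ = 20, Δ₃ = -16.
The minors alternate sign starting negative (−, +, −), so H is negative definite: a local maximum.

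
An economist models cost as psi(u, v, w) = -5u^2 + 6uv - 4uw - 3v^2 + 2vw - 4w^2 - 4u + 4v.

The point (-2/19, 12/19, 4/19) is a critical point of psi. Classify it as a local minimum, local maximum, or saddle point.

The Hessian is constant: H = [[-10, 6, -4], [6, -6, 2], [-4, 2, -8]].
Leading principal minors: Δ₁ = -10, Δ₂ = 24, Δ₃ = -152.
The minors alternate sign starting negative (−, +, −), so H is negative definite: a local maximum.

local maximum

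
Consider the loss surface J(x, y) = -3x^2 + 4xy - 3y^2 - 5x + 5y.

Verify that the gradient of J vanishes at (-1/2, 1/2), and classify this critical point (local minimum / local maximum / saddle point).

∇J = (-6x + 4y - 5, 4x - 6y + 5); substituting (-1/2, 1/2) gives ∇J = (0, 0), so (-1/2, 1/2) is indeed a critical point.
The Hessian of J is constant: H = [[-6, 4], [4, -6]].
det(H) = (-6)·(-6) − 4² = 20.
det(H) > 0 and tr(H) = -12 < 0, so H is negative definite and the point is a local maximum.

local maximum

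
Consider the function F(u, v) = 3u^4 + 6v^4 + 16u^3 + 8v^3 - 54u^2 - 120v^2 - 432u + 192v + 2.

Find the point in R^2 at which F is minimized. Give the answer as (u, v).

(3, -4)

F(u,v) separates as P(u) + Q(v) + 2, so its minimum is min P + min Q + 2.
P'(u) = 12(u - 3)(u + 3)(u + 4) vanishes at u ∈ {-4, -3, 3}; Q'(v) = 24(v - 2)(v - 1)(v + 4) vanishes at v ∈ {-4, 1, 2}.
Local minima of P (where P''>0): P(-4)=608, P(3)=-1107. Local minima of Q: Q(-4)=-1664, Q(2)=64.
So the global minimum of F is P(3) + Q(-4) + 2 = -1107 − 1664 + 2 = -2769, attained at (3, -4).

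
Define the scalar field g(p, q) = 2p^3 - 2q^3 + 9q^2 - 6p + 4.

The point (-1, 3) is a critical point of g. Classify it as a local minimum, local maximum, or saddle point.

local maximum

The mixed partial ∂²g/∂p∂q is 0, so the Hessian at any point is diag(g_pp, g_qq) = diag(12p, 6(-2q + 3)).
At (-1, 3): H = diag(-12, -18).
Both eigenvalues are negative, so H is negative definite: a local maximum.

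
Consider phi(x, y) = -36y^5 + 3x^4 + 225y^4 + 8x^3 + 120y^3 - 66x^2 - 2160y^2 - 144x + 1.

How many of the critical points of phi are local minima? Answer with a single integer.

4

phi separates as a function of x plus a function of y, so ∇phi=0 decouples.
∂phi/∂x = 12(x - 3)(x + 1)(x + 4) = 0 at x ∈ {-4, -1, 3}; ∂phi/∂y = -180y(y - 4)(y - 3)(y + 2) = 0 at y ∈ {-2, 0, 3, 4}.
The Hessian is diagonal: diag(phi_xx, phi_yy). Second derivatives: phi_xx(-4)=252, phi_xx(-1)=-144, phi_xx(3)=336; phi_yy(-2)=10800, phi_yy(0)=-4320, phi_yy(3)=2700, phi_yy(4)=-4320.
Local minima occur where both diagonal entries positive: (-4, -2), (-4, 3), (3, -2), (3, 3). Count: 4.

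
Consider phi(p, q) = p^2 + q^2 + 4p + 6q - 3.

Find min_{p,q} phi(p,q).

-16

phi(p,q) separates as A(p) + B(q) − 3, so its minimum is min A + min B − 3.
A'(p) = 2p + 4 vanishes at p ∈ {-2}; B'(q) = 2q + 6 vanishes at q ∈ {-3}.
Local minima of A (where A''>0): A(-2)=-4. Local minima of B: B(-3)=-9.
So the global minimum of phi is A(-2) + B(-3) − 3 = -4 − 9 − 3 = -16, attained at (-2, -3).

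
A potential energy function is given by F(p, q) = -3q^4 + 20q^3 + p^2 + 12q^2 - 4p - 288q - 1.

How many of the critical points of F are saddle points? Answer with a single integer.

2

F separates as a function of p plus a function of q, so ∇F=0 decouples.
∂F/∂p = 2(p - 2) = 0 at p ∈ {2}; ∂F/∂q = -12(q - 4)(q - 3)(q + 2) = 0 at q ∈ {-2, 3, 4}.
The Hessian is diagonal: diag(F_pp, F_qq). Second derivatives: F_pp(2)=2; F_qq(-2)=-360, F_qq(3)=60, F_qq(4)=-72.
Saddle points occur where the two diagonal entries have opposite signs: (2, -2), (2, 4). Count: 2.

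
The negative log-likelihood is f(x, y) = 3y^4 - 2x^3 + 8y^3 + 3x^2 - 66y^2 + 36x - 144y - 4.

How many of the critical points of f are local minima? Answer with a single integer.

2

f separates as a function of x plus a function of y, so ∇f=0 decouples.
∂f/∂x = -6(x - 3)(x + 2) = 0 at x ∈ {-2, 3}; ∂f/∂y = 12(y - 3)(y + 1)(y + 4) = 0 at y ∈ {-4, -1, 3}.
The Hessian is diagonal: diag(f_xx, f_yy). Second derivatives: f_xx(-2)=30, f_xx(3)=-30; f_yy(-4)=252, f_yy(-1)=-144, f_yy(3)=336.
Local minima occur where both diagonal entries positive: (-2, -4), (-2, 3). Count: 2.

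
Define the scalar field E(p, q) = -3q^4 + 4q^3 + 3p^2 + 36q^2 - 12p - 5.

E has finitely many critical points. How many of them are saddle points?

2

E separates as a function of p plus a function of q, so ∇E=0 decouples.
∂E/∂p = 6(p - 2) = 0 at p ∈ {2}; ∂E/∂q = -12q(q - 3)(q + 2) = 0 at q ∈ {-2, 0, 3}.
The Hessian is diagonal: diag(E_pp, E_qq). Second derivatives: E_pp(2)=6; E_qq(-2)=-120, E_qq(0)=72, E_qq(3)=-180.
Saddle points occur where the two diagonal entries have opposite signs: (2, -2), (2, 3). Count: 2.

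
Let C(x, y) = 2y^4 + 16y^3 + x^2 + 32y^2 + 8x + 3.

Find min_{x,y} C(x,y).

-13

C(x,y) separates as P(x) + Q(y) + 3, so its minimum is min P + min Q + 3.
P'(x) = 2x + 8 vanishes at x ∈ {-4}; Q'(y) = 8y(y + 2)(y + 4) vanishes at y ∈ {-4, -2, 0}.
Local minima of P (where P''>0): P(-4)=-16. Local minima of Q: Q(-4)=0, Q(0)=0.
So the global minimum of C is P(-4) + Q(-4) + 3 = -16 + 0 + 3 = -13, attained at (-4, -4).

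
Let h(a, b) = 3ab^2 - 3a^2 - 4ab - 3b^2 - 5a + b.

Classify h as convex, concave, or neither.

The term 3ab^2 is cubic, so the Hessian is not constant.
∂²h/∂b² = 6a - 6, which takes both signs as a varies (negative for sufficiently negative a). A diagonal entry of the Hessian changing sign means the Hessian is neither positive- nor negative-semidefinite on all of R^2.

neither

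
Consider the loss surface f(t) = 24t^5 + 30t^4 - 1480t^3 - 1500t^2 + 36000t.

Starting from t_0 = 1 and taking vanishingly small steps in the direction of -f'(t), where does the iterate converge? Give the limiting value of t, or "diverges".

-4

f'(t) = 120(t - 5)(t - 3)(t + 4)(t + 5), so f'(1) = 28800.
Gradient descent moves in the -f' direction, i.e. t is decreasing.
The nearest critical point in that direction is t = -4, where f'' = 7560 > 0 (a local minimum). The iterate converges there.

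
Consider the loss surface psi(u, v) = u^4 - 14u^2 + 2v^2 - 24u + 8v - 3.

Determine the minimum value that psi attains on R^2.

psi(u,v) separates as P(u) + Q(v) − 3, so its minimum is min P + min Q − 3.
P'(u) = 4(u - 3)(u + 1)(u + 2) vanishes at u ∈ {-2, -1, 3}; Q'(v) = 4v + 8 vanishes at v ∈ {-2}.
Local minima of P (where P''>0): P(-2)=8, P(3)=-117. Local minima of Q: Q(-2)=-8.
So the global minimum of psi is P(3) + Q(-2) − 3 = -117 − 8 − 3 = -128, attained at (3, -2).

-128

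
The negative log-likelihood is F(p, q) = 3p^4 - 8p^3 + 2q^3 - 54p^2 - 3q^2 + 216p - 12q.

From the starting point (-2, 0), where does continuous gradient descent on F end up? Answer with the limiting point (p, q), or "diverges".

(-3, 2)

F is separable, so gradient descent decouples: p follows -∂F/∂p, q follows -∂F/∂q.
∂F/∂p = 12(p - 3)(p - 2)(p + 3); at p=-2 this is 240, so p decreases.
∂F/∂q = 6(q - 2)(q + 1); at q=0 this is -12, so q increases.
p converges to its nearest critical value -3 (a local min of the p-part); q converges to 2. The iterate converges to (-3, 2).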